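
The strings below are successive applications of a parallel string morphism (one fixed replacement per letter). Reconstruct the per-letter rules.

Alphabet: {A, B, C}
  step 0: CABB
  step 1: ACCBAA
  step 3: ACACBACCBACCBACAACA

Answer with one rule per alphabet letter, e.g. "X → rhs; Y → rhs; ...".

  step 0 ⇒ step 1: CABB ⇒ AC·CB·A·A
    A ↦ CB
    B ↦ A
    C ↦ AC

A->CB, B->A, C->AC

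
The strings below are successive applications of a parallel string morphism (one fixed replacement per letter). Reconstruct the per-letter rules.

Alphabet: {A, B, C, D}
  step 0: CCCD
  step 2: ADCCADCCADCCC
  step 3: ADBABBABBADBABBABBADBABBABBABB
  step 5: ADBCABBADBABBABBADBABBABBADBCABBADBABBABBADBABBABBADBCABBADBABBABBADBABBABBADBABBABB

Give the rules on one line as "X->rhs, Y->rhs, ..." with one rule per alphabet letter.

A->AD, B->C, C->ABB, D->B

  step 2 ⇒ step 3: ADCCADCCADCCC ⇒ AD·B·ABB·ABB·AD·B·ABB·ABB·AD·B·ABB·ABB·ABB
    A ↦ AD
    C ↦ ABB
    D ↦ B
    B ↦ C  (constrained at step 3)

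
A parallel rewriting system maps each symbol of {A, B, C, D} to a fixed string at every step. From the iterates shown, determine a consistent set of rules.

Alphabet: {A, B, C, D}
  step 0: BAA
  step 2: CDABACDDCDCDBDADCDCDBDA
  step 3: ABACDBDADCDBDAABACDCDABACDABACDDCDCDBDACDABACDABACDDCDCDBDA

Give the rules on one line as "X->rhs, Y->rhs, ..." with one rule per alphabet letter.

A->BDA, B->DCD, C->ABA, D->CD

  step 2 ⇒ step 3: CDABACDDCDCDBDADCDCDBDA ⇒ ABA·CD·BDA·DCD·BDA·ABA·CD·CD·ABA·CD·ABA·CD·DCD·CD·BDA·CD·ABA·CD·ABA·CD·DCD·CD·BDA
    A ↦ BDA
    B ↦ DCD
    C ↦ ABA
    D ↦ CD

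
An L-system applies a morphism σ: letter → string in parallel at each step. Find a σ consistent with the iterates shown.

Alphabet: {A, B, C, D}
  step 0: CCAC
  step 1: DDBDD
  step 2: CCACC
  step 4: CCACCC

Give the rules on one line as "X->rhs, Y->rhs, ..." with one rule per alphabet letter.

  step 1 ⇒ step 2: DDBDD ⇒ C·C·A·C·C
    B ↦ A
    D ↦ C
  step 0 ⇒ step 1: CCAC ⇒ D·D·BD·D
    A ↦ BD
  step 0 ⇒ step 1: CCAC ⇒ D·D·BD·D
    C ↦ D

A->BD, B->A, C->D, D->C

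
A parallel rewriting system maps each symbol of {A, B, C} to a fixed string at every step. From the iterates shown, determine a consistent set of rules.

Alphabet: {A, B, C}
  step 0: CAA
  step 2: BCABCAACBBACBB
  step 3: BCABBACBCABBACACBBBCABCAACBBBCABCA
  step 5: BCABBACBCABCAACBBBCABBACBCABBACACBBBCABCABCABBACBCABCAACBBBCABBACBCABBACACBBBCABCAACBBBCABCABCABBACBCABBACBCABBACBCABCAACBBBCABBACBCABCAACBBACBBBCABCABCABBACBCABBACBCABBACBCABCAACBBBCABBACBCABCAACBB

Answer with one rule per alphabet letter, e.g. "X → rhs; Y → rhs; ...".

  step 2 ⇒ step 3: BCABCAACBBACBB ⇒ BCA·BB·AC·BCA·BB·AC·AC·BB·BCA·BCA·AC·BB·BCA·BCA
    A ↦ AC
    B ↦ BCA
    C ↦ BB

A->AC, B->BCA, C->BB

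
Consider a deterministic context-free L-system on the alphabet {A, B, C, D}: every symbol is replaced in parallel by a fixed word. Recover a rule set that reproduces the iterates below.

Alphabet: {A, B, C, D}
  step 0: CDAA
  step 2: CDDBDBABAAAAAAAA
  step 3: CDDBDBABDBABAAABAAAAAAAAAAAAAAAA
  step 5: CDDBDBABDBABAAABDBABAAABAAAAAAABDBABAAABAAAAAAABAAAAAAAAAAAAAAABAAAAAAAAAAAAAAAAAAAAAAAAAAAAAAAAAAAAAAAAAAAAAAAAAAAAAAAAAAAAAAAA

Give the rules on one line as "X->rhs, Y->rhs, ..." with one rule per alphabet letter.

A->AA, B->AB, C->CD, D->DB

  step 2 ⇒ step 3: CDDBDBABAAAAAAAA ⇒ CD·DB·DB·AB·DB·AB·AA·AB·AA·AA·AA·AA·AA·AA·AA·AA
    A ↦ AA
    B ↦ AB
    C ↦ CD
    D ↦ DB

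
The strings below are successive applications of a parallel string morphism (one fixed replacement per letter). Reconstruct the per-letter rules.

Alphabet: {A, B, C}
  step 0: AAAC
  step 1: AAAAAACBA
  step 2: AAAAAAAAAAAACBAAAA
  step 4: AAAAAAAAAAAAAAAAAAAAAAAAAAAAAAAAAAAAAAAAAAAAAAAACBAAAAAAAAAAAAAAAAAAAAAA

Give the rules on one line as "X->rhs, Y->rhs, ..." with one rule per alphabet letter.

  step 1 ⇒ step 2: AAAAAACBA ⇒ AA·AA·AA·AA·AA·AA·CBA·A·AA
    A ↦ AA
    B ↦ A
    C ↦ CBA

A->AA, B->A, C->CBA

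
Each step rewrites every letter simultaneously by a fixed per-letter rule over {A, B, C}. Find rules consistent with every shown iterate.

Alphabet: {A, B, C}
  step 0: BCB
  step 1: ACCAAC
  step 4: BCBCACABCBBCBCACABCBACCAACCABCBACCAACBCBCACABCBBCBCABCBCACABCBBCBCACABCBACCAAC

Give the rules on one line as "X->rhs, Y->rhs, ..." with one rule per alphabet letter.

  step 0 ⇒ step 1: BCB ⇒ AC·CA·AC
    B ↦ AC
    C ↦ CA
    A ↦ BCB  (constrained at step 1)

A->BCB, B->AC, C->CA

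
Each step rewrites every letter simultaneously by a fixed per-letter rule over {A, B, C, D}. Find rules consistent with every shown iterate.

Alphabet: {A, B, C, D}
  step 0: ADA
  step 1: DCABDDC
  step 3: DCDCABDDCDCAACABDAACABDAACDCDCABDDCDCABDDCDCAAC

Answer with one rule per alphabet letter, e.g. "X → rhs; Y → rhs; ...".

A->DC, B->DC, C->AAC, D->ABD

  step 0 ⇒ step 1: ADA ⇒ DC·ABD·DC
    A ↦ DC
    D ↦ ABD
    B ↦ DC  (constrained at step 1)
    C ↦ AAC  (constrained at step 1)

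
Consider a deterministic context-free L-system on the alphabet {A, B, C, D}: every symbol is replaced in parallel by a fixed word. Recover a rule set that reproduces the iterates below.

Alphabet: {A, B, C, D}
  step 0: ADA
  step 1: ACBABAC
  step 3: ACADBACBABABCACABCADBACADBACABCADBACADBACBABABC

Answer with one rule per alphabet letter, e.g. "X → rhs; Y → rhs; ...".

A->AC, B->ABC, C->ADB, D->BAB

  step 0 ⇒ step 1: ADA ⇒ AC·BAB·AC
    A ↦ AC
    D ↦ BAB
    B ↦ ABC  (constrained at step 1)
    C ↦ ADB  (constrained at step 1)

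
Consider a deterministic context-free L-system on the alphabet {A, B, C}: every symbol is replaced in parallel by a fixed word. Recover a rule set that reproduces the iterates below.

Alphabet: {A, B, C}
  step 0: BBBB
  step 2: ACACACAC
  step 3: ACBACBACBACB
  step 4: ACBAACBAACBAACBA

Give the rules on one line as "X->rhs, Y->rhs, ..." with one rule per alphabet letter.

A->AC, B->A, C->B

  step 3 ⇒ step 4: ACBACBACBACB ⇒ AC·B·A·AC·B·A·AC·B·A·AC·B·A
    A ↦ AC
    B ↦ A
    C ↦ B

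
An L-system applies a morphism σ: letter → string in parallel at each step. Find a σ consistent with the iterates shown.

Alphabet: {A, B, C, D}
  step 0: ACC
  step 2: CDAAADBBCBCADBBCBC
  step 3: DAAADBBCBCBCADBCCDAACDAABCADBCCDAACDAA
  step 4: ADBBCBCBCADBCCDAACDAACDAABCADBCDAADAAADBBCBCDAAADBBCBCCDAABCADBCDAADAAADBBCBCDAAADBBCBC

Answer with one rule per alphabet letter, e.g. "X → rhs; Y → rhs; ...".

  step 3 ⇒ step 4: DAAADBBCBCBCADBCCDAACDAABCADBCCDAACDAA ⇒ ADB·BC·BC·BC·ADB·C·C·DAA·C·DAA·C·DAA·BC·ADB·C·DAA·DAA·ADB·BC·BC·DAA·ADB·BC·BC·C·DAA·BC·ADB·C·DAA·DAA·ADB·BC·BC·DAA·ADB·BC·BC
    A ↦ BC
    B ↦ C
    C ↦ DAA
    D ↦ ADB

A->BC, B->C, C->DAA, D->ADB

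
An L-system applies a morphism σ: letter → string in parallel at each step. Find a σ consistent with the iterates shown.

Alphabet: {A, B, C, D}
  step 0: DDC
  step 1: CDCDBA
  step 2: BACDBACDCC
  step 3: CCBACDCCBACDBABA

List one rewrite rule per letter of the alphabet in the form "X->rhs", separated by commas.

A->C, B->C, C->BA, D->CD

  step 2 ⇒ step 3: BACDBACDCC ⇒ C·C·BA·CD·C·C·BA·CD·BA·BA
    A ↦ C
    B ↦ C
    C ↦ BA
    D ↦ CD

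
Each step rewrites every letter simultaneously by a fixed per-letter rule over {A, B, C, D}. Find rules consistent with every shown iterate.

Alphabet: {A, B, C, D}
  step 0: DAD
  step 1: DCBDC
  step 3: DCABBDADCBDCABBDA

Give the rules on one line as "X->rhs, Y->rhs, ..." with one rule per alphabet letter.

  step 0 ⇒ step 1: DAD ⇒ DC·B·DC
    A ↦ B
    D ↦ DC
    B ↦ DA  (constrained at step 1)
    C ↦ AB  (constrained at step 1)

A->B, B->DA, C->AB, D->DC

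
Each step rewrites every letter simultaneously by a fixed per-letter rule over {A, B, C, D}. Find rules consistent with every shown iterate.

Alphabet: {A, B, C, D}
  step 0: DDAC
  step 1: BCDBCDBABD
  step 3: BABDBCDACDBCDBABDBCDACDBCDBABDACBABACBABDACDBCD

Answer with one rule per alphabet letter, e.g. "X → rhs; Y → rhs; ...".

A->BAB, B->AC, C->D, D->BCD

  step 0 ⇒ step 1: DDAC ⇒ BCD·BCD·BAB·D
    A ↦ BAB
    C ↦ D
    D ↦ BCD
    B ↦ AC  (constrained at step 1)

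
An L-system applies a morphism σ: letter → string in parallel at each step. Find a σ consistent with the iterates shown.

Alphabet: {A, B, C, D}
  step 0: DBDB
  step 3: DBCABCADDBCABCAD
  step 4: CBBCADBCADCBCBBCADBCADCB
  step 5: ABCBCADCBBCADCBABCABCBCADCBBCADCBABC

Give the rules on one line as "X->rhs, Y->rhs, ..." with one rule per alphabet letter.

  step 4 ⇒ step 5: CBBCADBCADCBCBBCADBCADCB ⇒ A·BC·BC·A·D·CB·BC·A·D·CB·A·BC·A·BC·BC·A·D·CB·BC·A·D·CB·A·BC
    A ↦ D
    B ↦ BC
    C ↦ A
    D ↦ CB

A->D, B->BC, C->A, D->CB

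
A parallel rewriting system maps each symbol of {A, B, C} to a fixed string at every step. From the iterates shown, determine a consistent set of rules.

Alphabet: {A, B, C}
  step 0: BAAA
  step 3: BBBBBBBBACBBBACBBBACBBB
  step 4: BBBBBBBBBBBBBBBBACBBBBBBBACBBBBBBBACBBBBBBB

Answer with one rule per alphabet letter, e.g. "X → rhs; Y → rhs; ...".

A->AC, B->BB, C->B

  step 3 ⇒ step 4: BBBBBBBBACBBBACBBBACBBB ⇒ BB·BB·BB·BB·BB·BB·BB·BB·AC·B·BB·BB·BB·AC·B·BB·BB·BB·AC·B·BB·BB·BB
    A ↦ AC
    B ↦ BB
    C ↦ B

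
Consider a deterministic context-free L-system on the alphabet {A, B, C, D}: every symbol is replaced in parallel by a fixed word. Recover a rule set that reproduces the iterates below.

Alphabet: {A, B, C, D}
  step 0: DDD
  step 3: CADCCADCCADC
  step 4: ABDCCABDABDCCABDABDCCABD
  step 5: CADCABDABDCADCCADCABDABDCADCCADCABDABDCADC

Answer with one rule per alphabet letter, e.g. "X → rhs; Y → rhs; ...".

  step 4 ⇒ step 5: ABDCCABDABDCCABDABDCCABD ⇒ C·AD·C·ABD·ABD·C·AD·C·C·AD·C·ABD·ABD·C·AD·C·C·AD·C·ABD·ABD·C·AD·C
    A ↦ C
    B ↦ AD
    C ↦ ABD
    D ↦ C

A->C, B->AD, C->ABD, D->C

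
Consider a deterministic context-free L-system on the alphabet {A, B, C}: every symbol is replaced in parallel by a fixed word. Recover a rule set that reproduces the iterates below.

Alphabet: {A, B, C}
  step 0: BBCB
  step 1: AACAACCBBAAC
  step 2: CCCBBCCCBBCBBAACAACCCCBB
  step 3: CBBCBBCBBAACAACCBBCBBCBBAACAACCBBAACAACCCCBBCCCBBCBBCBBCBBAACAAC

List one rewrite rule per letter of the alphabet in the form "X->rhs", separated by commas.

A->C, B->AAC, C->CBB

  step 2 ⇒ step 3: CCCBBCCCBBCBBAACAACCCCBB ⇒ CBB·CBB·CBB·AAC·AAC·CBB·CBB·CBB·AAC·AAC·CBB·AAC·AAC·C·C·CBB·C·C·CBB·CBB·CBB·CBB·AAC·AAC
    A ↦ C
    B ↦ AAC
    C ↦ CBB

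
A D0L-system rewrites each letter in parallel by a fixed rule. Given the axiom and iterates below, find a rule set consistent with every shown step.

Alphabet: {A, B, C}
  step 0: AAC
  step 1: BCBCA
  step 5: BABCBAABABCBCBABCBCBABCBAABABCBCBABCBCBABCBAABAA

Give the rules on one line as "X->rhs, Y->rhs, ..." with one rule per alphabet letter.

  step 0 ⇒ step 1: AAC ⇒ BC·BC·A
    A ↦ BC
    C ↦ A
    B ↦ BA  (constrained at step 1)

A->BC, B->BA, C->A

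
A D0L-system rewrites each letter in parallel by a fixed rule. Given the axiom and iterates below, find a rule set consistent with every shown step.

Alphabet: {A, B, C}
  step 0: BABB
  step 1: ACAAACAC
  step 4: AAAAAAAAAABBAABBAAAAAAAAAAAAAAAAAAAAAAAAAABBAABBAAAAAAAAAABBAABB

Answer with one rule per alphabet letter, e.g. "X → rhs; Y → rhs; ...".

A->AA, B->AC, C->BB

  step 0 ⇒ step 1: BABB ⇒ AC·AA·AC·AC
    A ↦ AA
    B ↦ AC
    C ↦ BB  (constrained at step 1)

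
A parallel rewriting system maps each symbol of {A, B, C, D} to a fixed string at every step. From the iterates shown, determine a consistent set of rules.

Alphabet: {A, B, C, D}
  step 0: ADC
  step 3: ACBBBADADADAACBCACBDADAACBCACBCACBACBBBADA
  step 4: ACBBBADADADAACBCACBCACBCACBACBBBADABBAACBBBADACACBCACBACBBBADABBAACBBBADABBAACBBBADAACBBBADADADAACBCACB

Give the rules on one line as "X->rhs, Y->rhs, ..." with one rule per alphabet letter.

A->ACB, B->DA, C->BBA, D->C

  step 3 ⇒ step 4: ACBBBADADADAACBCACBDADAACBCACBCACBACBBBADA ⇒ ACB·BBA·DA·DA·DA·ACB·C·ACB·C·ACB·C·ACB·ACB·BBA·DA·BBA·ACB·BBA·DA·C·ACB·C·ACB·ACB·BBA·DA·BBA·ACB·BBA·DA·BBA·ACB·BBA·DA·ACB·BBA·DA·DA·DA·ACB·C·ACB
    A ↦ ACB
    B ↦ DA
    C ↦ BBA
    D ↦ C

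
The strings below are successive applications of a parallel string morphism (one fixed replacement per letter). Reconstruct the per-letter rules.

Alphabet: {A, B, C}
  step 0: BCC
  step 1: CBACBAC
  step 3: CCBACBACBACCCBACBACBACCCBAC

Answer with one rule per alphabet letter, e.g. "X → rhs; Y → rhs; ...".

  step 0 ⇒ step 1: BCC ⇒ C·BAC·BAC
    B ↦ C
    C ↦ BAC
    A ↦ C  (constrained at step 1)

A->C, B->C, C->BAC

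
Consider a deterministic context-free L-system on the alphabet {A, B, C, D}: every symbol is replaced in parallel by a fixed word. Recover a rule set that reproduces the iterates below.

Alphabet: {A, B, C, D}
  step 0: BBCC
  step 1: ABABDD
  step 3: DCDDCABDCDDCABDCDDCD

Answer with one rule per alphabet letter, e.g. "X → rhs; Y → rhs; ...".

  step 0 ⇒ step 1: BBCC ⇒ AB·AB·D·D
    B ↦ AB
    C ↦ D
    A ↦ DC  (constrained at step 1)
    D ↦ DC  (constrained at step 1)

A->DC, B->AB, C->D, D->DC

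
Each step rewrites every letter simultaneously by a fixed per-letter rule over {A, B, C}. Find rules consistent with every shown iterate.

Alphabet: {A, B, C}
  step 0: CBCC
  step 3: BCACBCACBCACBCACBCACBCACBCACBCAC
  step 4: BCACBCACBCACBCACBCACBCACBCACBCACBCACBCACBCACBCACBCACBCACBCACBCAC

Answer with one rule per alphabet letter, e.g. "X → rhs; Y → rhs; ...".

  step 3 ⇒ step 4: BCACBCACBCACBCACBCACBCACBCACBCAC ⇒ BC·AC·BC·AC·BC·AC·BC·AC·BC·AC·BC·AC·BC·AC·BC·AC·BC·AC·BC·AC·BC·AC·BC·AC·BC·AC·BC·AC·BC·AC·BC·AC
    A ↦ BC
    B ↦ BC
    C ↦ AC

A->BC, B->BC, C->AC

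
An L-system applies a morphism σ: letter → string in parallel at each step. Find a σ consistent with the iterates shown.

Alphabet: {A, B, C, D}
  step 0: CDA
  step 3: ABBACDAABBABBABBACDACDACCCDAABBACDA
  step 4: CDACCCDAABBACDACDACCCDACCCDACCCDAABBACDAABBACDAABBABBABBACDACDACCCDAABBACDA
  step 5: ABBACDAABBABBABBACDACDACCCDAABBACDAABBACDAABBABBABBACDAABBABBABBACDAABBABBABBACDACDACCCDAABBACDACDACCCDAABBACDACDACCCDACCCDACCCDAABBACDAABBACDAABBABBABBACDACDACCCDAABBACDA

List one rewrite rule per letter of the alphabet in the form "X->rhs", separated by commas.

  step 4 ⇒ step 5: CDACCCDAABBACDACDACCCDACCCDACCCDAABBACDAABBACDAABBABBABBACDACDACCCDAABBACDA ⇒ ABB·A·CDA·ABB·ABB·ABB·A·CDA·CDA·C·C·CDA·ABB·A·CDA·ABB·A·CDA·ABB·ABB·ABB·A·CDA·ABB·ABB·ABB·A·CDA·ABB·ABB·ABB·A·CDA·CDA·C·C·CDA·ABB·A·CDA·CDA·C·C·CDA·ABB·A·CDA·CDA·C·C·CDA·C·C·CDA·C·C·CDA·ABB·A·CDA·ABB·A·CDA·ABB·ABB·ABB·A·CDA·CDA·C·C·CDA·ABB·A·CDA
    A ↦ CDA
    B ↦ C
    C ↦ ABB
    D ↦ A

A->CDA, B->C, C->ABB, D->A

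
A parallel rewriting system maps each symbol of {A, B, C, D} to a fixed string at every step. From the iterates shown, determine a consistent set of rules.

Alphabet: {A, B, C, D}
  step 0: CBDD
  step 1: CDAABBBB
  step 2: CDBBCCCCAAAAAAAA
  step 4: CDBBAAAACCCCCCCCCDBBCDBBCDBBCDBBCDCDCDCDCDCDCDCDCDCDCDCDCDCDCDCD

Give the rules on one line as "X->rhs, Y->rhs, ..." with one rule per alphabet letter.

  step 1 ⇒ step 2: CDAABBBB ⇒ CD·BB·CC·CC·AA·AA·AA·AA
    A ↦ CC
    B ↦ AA
    C ↦ CD
    D ↦ BB

A->CC, B->AA, C->CD, D->BB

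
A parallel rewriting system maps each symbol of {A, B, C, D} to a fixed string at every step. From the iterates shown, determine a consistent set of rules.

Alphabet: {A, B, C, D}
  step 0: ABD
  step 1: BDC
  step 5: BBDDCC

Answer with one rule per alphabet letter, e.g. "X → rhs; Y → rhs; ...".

  step 0 ⇒ step 1: ABD ⇒ B·D·C
    A ↦ B
    B ↦ D
    D ↦ C
    C ↦ AA  (constrained at step 1)

A->B, B->D, C->AA, D->C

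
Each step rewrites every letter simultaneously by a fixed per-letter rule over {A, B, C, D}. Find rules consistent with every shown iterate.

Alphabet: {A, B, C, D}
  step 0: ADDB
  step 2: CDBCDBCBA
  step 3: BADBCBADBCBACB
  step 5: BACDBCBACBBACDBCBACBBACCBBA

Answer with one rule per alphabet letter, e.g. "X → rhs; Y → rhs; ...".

A->B, B->C, C->BA, D->DB

  step 2 ⇒ step 3: CDBCDBCBA ⇒ BA·DB·C·BA·DB·C·BA·C·B
    A ↦ B
    B ↦ C
    C ↦ BA
    D ↦ DB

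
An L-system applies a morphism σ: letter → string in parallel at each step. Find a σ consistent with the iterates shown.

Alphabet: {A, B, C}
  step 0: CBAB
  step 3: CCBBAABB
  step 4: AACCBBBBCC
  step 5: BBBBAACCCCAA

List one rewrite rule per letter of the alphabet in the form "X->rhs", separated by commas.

A->BB, B->C, C->A

  step 4 ⇒ step 5: AACCBBBBCC ⇒ BB·BB·A·A·C·C·C·C·A·A
    A ↦ BB
    B ↦ C
    C ↦ A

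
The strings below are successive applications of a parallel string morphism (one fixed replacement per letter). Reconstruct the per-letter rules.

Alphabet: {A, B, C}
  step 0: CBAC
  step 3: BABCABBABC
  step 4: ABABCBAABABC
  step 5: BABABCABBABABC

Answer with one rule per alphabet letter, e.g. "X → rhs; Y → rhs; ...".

A->B, B->A, C->BC

  step 4 ⇒ step 5: ABABCBAABABC ⇒ B·A·B·A·BC·A·B·B·A·B·A·BC
    A ↦ B
    B ↦ A
    C ↦ BC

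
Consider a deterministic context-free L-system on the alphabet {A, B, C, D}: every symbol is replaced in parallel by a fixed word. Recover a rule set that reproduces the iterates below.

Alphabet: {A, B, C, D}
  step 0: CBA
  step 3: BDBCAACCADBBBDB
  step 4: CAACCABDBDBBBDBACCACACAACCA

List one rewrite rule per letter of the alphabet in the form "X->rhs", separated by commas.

A->DB, B->CA, C->B, D->AC

  step 3 ⇒ step 4: BDBCAACCADBBBDB ⇒ CA·AC·CA·B·DB·DB·B·B·DB·AC·CA·CA·CA·AC·CA
    A ↦ DB
    B ↦ CA
    C ↦ B
    D ↦ AC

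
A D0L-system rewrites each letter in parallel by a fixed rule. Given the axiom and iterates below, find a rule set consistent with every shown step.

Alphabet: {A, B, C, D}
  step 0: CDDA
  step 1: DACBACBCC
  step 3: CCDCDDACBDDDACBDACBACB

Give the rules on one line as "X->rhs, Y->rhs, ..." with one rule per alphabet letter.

A->CC, B->C, C->D, D->ACB

  step 0 ⇒ step 1: CDDA ⇒ D·ACB·ACB·CC
    A ↦ CC
    C ↦ D
    D ↦ ACB
    B ↦ C  (constrained at step 1)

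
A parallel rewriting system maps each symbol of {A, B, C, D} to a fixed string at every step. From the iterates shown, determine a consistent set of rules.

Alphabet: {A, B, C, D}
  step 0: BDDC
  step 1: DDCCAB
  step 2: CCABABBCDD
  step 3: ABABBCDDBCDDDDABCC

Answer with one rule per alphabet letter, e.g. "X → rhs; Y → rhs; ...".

  step 2 ⇒ step 3: CCABABBCDD ⇒ AB·AB·BC·DD·BC·DD·DD·AB·C·C
    A ↦ BC
    B ↦ DD
    C ↦ AB
    D ↦ C

A->BC, B->DD, C->AB, D->C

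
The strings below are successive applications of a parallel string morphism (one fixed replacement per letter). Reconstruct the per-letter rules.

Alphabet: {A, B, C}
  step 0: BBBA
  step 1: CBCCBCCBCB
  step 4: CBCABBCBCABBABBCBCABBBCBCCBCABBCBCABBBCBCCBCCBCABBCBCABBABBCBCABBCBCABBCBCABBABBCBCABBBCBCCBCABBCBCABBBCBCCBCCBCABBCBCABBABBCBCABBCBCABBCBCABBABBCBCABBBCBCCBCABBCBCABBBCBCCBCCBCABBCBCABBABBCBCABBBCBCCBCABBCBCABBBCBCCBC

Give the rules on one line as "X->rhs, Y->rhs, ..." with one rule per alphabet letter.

A->B, B->CBC, C->ABB

  step 0 ⇒ step 1: BBBA ⇒ CBC·CBC·CBC·B
    A ↦ B
    B ↦ CBC
    C ↦ ABB  (constrained at step 1)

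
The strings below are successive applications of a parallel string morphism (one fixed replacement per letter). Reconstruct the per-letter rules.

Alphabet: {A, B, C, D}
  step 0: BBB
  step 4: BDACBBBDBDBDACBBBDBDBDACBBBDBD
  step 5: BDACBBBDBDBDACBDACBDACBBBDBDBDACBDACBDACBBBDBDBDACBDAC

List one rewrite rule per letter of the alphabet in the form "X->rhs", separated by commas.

A->B, B->BD, C->B, D->AC

  step 4 ⇒ step 5: BDACBBBDBDBDACBBBDBDBDACBBBDBD ⇒ BD·AC·B·B·BD·BD·BD·AC·BD·AC·BD·AC·B·B·BD·BD·BD·AC·BD·AC·BD·AC·B·B·BD·BD·BD·AC·BD·AC
    A ↦ B
    B ↦ BD
    C ↦ B
    D ↦ AC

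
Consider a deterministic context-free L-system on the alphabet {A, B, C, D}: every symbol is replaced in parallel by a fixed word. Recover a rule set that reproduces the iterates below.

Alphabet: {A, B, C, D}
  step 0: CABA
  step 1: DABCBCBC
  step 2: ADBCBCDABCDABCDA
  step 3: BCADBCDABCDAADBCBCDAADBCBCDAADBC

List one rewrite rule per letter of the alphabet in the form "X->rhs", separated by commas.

A->BC, B->BC, C->DA, D->AD

  step 2 ⇒ step 3: ADBCBCDABCDABCDA ⇒ BC·AD·BC·DA·BC·DA·AD·BC·BC·DA·AD·BC·BC·DA·AD·BC
    A ↦ BC
    B ↦ BC
    C ↦ DA
    D ↦ AD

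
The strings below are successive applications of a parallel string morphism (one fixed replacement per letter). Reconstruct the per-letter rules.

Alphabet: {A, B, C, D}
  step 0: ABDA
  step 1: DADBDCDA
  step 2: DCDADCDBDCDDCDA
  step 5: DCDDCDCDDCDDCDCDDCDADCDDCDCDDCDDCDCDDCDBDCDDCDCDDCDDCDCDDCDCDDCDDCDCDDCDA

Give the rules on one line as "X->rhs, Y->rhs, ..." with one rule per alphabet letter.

  step 1 ⇒ step 2: DADBDCDA ⇒ DC·DA·DC·DB·DC·D·DC·DA
    A ↦ DA
    B ↦ DB
    C ↦ D
    D ↦ DC

A->DA, B->DB, C->D, D->DC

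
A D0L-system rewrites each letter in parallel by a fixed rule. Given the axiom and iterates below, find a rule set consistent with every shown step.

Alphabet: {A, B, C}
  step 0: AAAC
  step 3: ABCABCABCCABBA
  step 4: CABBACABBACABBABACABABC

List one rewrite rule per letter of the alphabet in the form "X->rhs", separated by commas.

  step 3 ⇒ step 4: ABCABCABCCABBA ⇒ C·AB·BA·C·AB·BA·C·AB·BA·BA·C·AB·AB·C
    A ↦ C
    B ↦ AB
    C ↦ BA

A->C, B->AB, C->BA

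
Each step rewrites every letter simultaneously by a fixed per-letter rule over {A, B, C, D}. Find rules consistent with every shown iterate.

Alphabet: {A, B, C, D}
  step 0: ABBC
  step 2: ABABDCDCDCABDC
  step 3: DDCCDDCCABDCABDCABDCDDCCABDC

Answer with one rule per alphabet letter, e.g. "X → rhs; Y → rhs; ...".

  step 2 ⇒ step 3: ABABDCDCDCABDC ⇒ DDC·C·DDC·C·AB·DC·AB·DC·AB·DC·DDC·C·AB·DC
    A ↦ DDC
    B ↦ C
    C ↦ DC
    D ↦ AB

A->DDC, B->C, C->DC, D->AB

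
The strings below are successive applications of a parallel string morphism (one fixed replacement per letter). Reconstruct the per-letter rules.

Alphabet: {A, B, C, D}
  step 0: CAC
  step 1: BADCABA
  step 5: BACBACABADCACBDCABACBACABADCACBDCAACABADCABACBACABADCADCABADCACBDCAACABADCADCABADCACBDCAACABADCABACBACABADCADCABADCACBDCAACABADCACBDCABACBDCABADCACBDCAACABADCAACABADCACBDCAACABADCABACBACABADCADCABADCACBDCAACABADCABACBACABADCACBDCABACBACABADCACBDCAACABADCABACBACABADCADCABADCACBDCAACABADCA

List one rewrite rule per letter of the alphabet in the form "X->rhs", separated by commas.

A->DCA, B->CB, C->BA, D->ACA

  step 0 ⇒ step 1: CAC ⇒ BA·DCA·BA
    A ↦ DCA
    C ↦ BA
    B ↦ CB  (constrained at step 1)
    D ↦ ACA  (constrained at step 1)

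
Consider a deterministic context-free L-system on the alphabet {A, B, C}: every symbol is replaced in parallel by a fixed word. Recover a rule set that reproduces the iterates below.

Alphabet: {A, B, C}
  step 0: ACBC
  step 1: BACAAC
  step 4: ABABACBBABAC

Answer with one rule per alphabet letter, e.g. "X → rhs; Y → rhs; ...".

A->B, B->A, C->AC

  step 0 ⇒ step 1: ACBC ⇒ B·AC·A·AC
    A ↦ B
    B ↦ A
    C ↦ AC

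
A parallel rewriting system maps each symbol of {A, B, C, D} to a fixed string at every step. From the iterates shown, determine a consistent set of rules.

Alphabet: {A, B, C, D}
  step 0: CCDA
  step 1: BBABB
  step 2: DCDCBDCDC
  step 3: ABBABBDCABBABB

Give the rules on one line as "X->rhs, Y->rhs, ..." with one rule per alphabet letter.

A->B, B->DC, C->B, D->AB

  step 2 ⇒ step 3: DCDCBDCDC ⇒ AB·B·AB·B·DC·AB·B·AB·B
    B ↦ DC
    C ↦ B
    D ↦ AB
  step 0 ⇒ step 1: CCDA ⇒ B·B·AB·B
    A ↦ B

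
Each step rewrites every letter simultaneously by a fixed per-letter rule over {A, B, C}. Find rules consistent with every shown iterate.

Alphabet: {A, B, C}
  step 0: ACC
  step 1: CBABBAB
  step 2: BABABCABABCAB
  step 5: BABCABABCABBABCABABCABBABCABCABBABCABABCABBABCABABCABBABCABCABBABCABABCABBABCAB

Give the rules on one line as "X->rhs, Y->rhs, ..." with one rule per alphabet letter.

  step 1 ⇒ step 2: CBABBAB ⇒ BAB·AB·C·AB·AB·C·AB
    A ↦ C
    B ↦ AB
    C ↦ BAB

A->C, B->AB, C->BAB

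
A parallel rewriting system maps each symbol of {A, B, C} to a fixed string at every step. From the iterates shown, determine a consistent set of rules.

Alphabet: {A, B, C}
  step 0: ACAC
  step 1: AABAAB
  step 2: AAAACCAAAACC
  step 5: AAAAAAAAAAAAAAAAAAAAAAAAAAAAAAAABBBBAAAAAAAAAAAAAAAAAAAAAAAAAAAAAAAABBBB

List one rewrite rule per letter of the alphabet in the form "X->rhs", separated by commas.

  step 1 ⇒ step 2: AABAAB ⇒ AA·AA·CC·AA·AA·CC
    A ↦ AA
    B ↦ CC
  step 0 ⇒ step 1: ACAC ⇒ AA·B·AA·B
    C ↦ B

A->AA, B->CC, C->B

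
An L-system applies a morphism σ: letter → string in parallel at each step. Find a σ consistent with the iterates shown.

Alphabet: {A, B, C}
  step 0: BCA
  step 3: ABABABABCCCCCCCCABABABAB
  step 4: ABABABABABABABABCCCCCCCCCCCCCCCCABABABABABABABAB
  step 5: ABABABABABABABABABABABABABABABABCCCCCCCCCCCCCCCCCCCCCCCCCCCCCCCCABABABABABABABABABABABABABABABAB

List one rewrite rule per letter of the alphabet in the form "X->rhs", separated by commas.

  step 4 ⇒ step 5: ABABABABABABABABCCCCCCCCCCCCCCCCABABABABABABABAB ⇒ AB·AB·AB·AB·AB·AB·AB·AB·AB·AB·AB·AB·AB·AB·AB·AB·CC·CC·CC·CC·CC·CC·CC·CC·CC·CC·CC·CC·CC·CC·CC·CC·AB·AB·AB·AB·AB·AB·AB·AB·AB·AB·AB·AB·AB·AB·AB·AB
    A ↦ AB
    B ↦ AB
    C ↦ CC

A->AB, B->AB, C->CC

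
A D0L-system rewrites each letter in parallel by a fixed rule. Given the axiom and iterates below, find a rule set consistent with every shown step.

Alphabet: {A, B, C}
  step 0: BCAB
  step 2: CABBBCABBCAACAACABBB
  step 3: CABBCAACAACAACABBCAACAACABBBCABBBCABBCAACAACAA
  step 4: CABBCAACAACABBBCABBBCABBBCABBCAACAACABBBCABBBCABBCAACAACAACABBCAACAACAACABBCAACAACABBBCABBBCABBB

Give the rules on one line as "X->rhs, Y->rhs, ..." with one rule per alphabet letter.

  step 3 ⇒ step 4: CABBCAACAACAACABBCAACAACABBBCABBBCABBCAACAACAA ⇒ CAB·B·CAA·CAA·CAB·B·B·CAB·B·B·CAB·B·B·CAB·B·CAA·CAA·CAB·B·B·CAB·B·B·CAB·B·CAA·CAA·CAA·CAB·B·CAA·CAA·CAA·CAB·B·CAA·CAA·CAB·B·B·CAB·B·B·CAB·B·B
    A ↦ B
    B ↦ CAA
    C ↦ CAB

A->B, B->CAA, C->CAB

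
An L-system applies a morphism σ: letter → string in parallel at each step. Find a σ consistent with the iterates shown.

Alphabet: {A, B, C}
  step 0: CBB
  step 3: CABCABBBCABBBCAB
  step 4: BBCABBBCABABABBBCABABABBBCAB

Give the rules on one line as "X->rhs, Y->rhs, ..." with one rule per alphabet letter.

A->C, B->AB, C->BB

  step 3 ⇒ step 4: CABCABBBCABBBCAB ⇒ BB·C·AB·BB·C·AB·AB·AB·BB·C·AB·AB·AB·BB·C·AB
    A ↦ C
    B ↦ AB
    C ↦ BB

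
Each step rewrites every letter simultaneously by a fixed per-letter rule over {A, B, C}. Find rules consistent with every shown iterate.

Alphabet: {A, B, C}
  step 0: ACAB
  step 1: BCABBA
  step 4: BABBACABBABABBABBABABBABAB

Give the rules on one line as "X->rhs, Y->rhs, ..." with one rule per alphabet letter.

A->B, B->BA, C->CA

  step 0 ⇒ step 1: ACAB ⇒ B·CA·B·BA
    A ↦ B
    B ↦ BA
    C ↦ CA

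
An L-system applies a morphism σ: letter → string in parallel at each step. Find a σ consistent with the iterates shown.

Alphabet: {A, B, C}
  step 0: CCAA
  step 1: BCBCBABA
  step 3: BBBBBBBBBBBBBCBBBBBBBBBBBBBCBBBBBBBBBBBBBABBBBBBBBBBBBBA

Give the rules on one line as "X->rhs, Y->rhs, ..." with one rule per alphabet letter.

  step 0 ⇒ step 1: CCAA ⇒ BC·BC·BA·BA
    A ↦ BA
    C ↦ BC
    B ↦ BBB  (constrained at step 1)

A->BA, B->BBB, C->BC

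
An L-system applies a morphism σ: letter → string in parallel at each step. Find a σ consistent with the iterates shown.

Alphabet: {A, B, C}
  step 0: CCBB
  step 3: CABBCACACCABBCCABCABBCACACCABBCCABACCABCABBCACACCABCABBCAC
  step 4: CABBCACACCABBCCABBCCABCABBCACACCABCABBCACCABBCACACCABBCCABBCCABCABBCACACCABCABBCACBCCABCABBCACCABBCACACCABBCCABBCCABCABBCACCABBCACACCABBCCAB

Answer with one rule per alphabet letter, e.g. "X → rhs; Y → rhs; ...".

  step 3 ⇒ step 4: CABBCACACCABBCCABCABBCACACCABBCCABACCABCABBCACACCABCABBCAC ⇒ CAB·BC·AC·AC·CAB·BC·CAB·BC·CAB·CAB·BC·AC·AC·CAB·CAB·BC·AC·CAB·BC·AC·AC·CAB·BC·CAB·BC·CAB·CAB·BC·AC·AC·CAB·CAB·BC·AC·BC·CAB·CAB·BC·AC·CAB·BC·AC·AC·CAB·BC·CAB·BC·CAB·CAB·BC·AC·CAB·BC·AC·AC·CAB·BC·CAB
    A ↦ BC
    B ↦ AC
    C ↦ CAB

A->BC, B->AC, C->CAB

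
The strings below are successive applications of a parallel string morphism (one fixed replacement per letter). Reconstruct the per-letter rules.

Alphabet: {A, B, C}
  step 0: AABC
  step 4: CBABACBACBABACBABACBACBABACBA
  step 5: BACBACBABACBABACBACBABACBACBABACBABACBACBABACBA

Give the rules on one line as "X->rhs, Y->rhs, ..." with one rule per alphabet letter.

  step 4 ⇒ step 5: CBABACBACBABACBABACBACBABACBA ⇒ BA·C·BA·C·BA·BA·C·BA·BA·C·BA·C·BA·BA·C·BA·C·BA·BA·C·BA·BA·C·BA·C·BA·BA·C·BA
    A ↦ BA
    B ↦ C
    C ↦ BA

A->BA, B->C, C->BA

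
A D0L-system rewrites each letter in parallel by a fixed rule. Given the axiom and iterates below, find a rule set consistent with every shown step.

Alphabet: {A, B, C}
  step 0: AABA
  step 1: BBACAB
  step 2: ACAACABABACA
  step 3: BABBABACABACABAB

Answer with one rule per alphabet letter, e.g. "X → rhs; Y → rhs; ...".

  step 2 ⇒ step 3: ACAACABABACA ⇒ B·A·B·B·A·B·ACA·B·ACA·B·A·B
    A ↦ B
    B ↦ ACA
    C ↦ A

A->B, B->ACA, C->A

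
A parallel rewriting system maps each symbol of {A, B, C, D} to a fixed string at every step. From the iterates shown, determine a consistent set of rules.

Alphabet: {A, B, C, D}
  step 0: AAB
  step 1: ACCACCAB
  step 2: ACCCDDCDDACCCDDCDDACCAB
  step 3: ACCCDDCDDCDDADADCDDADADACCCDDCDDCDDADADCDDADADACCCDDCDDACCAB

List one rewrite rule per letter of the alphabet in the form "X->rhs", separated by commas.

A->ACC, B->AB, C->CDD, D->AD

  step 2 ⇒ step 3: ACCCDDCDDACCCDDCDDACCAB ⇒ ACC·CDD·CDD·CDD·AD·AD·CDD·AD·AD·ACC·CDD·CDD·CDD·AD·AD·CDD·AD·AD·ACC·CDD·CDD·ACC·AB
    A ↦ ACC
    B ↦ AB
    C ↦ CDD
    D ↦ AD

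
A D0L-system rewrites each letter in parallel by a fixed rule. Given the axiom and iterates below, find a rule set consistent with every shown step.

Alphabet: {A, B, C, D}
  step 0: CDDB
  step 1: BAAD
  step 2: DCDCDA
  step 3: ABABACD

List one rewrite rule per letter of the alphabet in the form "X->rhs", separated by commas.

A->CD, B->D, C->B, D->A

  step 2 ⇒ step 3: DCDCDA ⇒ A·B·A·B·A·CD
    A ↦ CD
    C ↦ B
    D ↦ A
  step 0 ⇒ step 1: CDDB ⇒ B·A·A·D
    B ↦ D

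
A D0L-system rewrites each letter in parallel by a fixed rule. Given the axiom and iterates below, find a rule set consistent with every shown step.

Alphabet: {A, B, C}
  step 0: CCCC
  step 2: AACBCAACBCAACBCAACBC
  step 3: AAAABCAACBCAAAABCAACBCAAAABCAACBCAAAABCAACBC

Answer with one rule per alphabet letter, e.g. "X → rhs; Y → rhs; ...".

A->AA, B->AAC, C->BC

  step 2 ⇒ step 3: AACBCAACBCAACBCAACBC ⇒ AA·AA·BC·AAC·BC·AA·AA·BC·AAC·BC·AA·AA·BC·AAC·BC·AA·AA·BC·AAC·BC
    A ↦ AA
    B ↦ AAC
    C ↦ BC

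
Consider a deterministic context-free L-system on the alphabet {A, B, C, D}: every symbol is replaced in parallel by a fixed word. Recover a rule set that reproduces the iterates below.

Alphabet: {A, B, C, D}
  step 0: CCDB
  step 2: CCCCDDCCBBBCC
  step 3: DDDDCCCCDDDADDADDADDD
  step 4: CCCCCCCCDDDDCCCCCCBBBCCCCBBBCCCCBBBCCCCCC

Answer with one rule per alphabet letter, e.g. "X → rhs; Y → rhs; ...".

  step 3 ⇒ step 4: DDDDCCCCDDDADDADDADDD ⇒ CC·CC·CC·CC·D·D·D·D·CC·CC·CC·BBB·CC·CC·BBB·CC·CC·BBB·CC·CC·CC
    A ↦ BBB
    C ↦ D
    D ↦ CC
  step 2 ⇒ step 3: CCCCDDCCBBBCC ⇒ D·D·D·D·CC·CC·D·D·DAD·DAD·DAD·D·D
    B ↦ DAD

A->BBB, B->DAD, C->D, D->CC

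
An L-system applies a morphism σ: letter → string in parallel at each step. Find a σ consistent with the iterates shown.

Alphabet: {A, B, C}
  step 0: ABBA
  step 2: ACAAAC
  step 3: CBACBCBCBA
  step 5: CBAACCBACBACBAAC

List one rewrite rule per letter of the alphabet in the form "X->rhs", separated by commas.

A->CB, B->C, C->A

  step 2 ⇒ step 3: ACAAAC ⇒ CB·A·CB·CB·CB·A
    A ↦ CB
    C ↦ A
    B ↦ C  (constrained at step 0)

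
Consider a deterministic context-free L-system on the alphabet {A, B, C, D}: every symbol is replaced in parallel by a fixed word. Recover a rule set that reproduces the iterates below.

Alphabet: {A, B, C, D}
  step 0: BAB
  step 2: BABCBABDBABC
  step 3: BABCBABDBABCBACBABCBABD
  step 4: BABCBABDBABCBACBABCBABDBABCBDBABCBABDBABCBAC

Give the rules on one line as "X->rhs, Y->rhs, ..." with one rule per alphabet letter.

A->BC, B->BA, C->BD, D->C

  step 3 ⇒ step 4: BABCBABDBABCBACBABCBABD ⇒ BA·BC·BA·BD·BA·BC·BA·C·BA·BC·BA·BD·BA·BC·BD·BA·BC·BA·BD·BA·BC·BA·C
    A ↦ BC
    B ↦ BA
    C ↦ BD
    D ↦ C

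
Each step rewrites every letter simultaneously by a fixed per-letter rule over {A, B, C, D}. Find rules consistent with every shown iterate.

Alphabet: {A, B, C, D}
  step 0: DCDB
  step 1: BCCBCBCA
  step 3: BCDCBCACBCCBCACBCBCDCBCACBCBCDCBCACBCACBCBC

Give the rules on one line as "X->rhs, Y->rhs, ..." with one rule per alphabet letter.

  step 0 ⇒ step 1: DCDB ⇒ BC·CBC·BC·A
    B ↦ A
    C ↦ CBC
    D ↦ BC
    A ↦ BCD  (constrained at step 1)

A->BCD, B->A, C->CBC, D->BC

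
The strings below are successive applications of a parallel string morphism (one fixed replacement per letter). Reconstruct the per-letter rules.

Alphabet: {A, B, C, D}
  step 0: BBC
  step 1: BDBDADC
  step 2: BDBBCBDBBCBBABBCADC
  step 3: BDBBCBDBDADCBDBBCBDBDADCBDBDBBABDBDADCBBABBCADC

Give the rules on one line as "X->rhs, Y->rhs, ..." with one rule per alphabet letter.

  step 2 ⇒ step 3: BDBBCBDBBCBBABBCADC ⇒ BD·BBC·BD·BD·ADC·BD·BBC·BD·BD·ADC·BD·BD·BBA·BD·BD·ADC·BBA·BBC·ADC
    A ↦ BBA
    B ↦ BD
    C ↦ ADC
    D ↦ BBC

A->BBA, B->BD, C->ADC, D->BBC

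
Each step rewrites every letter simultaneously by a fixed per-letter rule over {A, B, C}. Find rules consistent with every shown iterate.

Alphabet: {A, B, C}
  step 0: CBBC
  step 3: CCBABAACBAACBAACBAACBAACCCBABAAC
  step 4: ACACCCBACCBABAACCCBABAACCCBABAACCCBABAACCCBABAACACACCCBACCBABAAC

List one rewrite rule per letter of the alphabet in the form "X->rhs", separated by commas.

  step 3 ⇒ step 4: CCBABAACBAACBAACBAACBAACCCBABAAC ⇒ AC·AC·CC·BA·CC·BA·BA·AC·CC·BA·BA·AC·CC·BA·BA·AC·CC·BA·BA·AC·CC·BA·BA·AC·AC·AC·CC·BA·CC·BA·BA·AC
    A ↦ BA
    B ↦ CC
    C ↦ AC

A->BA, B->CC, C->AC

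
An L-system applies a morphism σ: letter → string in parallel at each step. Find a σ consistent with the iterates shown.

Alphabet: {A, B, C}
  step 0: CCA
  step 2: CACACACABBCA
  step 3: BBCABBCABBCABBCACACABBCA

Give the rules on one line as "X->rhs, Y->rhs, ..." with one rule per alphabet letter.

A->CA, B->CA, C->BB

  step 2 ⇒ step 3: CACACACABBCA ⇒ BB·CA·BB·CA·BB·CA·BB·CA·CA·CA·BB·CA
    A ↦ CA
    B ↦ CA
    C ↦ BB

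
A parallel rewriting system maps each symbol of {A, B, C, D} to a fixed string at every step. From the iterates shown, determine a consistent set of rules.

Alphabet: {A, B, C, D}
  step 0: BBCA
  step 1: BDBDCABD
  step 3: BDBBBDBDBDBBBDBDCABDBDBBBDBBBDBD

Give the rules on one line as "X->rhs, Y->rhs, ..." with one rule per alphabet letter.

A->BD, B->BD, C->CA, D->BB

  step 0 ⇒ step 1: BBCA ⇒ BD·BD·CA·BD
    A ↦ BD
    B ↦ BD
    C ↦ CA
    D ↦ BB  (constrained at step 1)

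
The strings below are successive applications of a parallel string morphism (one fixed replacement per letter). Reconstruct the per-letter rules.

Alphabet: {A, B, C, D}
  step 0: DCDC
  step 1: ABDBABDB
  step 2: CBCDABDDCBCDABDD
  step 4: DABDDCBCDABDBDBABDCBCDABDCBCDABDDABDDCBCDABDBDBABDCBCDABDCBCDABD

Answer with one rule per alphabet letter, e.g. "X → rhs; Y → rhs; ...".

A->CBC, B->D, C->B, D->ABD

  step 1 ⇒ step 2: ABDBABDB ⇒ CBC·D·ABD·D·CBC·D·ABD·D
    A ↦ CBC
    B ↦ D
    D ↦ ABD
  step 0 ⇒ step 1: DCDC ⇒ ABD·B·ABD·B
    C ↦ B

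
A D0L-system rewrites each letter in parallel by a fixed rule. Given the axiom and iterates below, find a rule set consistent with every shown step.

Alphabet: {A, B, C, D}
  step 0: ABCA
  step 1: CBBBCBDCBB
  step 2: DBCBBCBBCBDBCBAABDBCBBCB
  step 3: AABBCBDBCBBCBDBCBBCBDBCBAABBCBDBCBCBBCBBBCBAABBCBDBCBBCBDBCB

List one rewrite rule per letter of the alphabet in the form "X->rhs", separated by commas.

A->CBB, B->BCB, C->D, D->AAB

  step 2 ⇒ step 3: DBCBBCBBCBDBCBAABDBCBBCB ⇒ AAB·BCB·D·BCB·BCB·D·BCB·BCB·D·BCB·AAB·BCB·D·BCB·CBB·CBB·BCB·AAB·BCB·D·BCB·BCB·D·BCB
    A ↦ CBB
    B ↦ BCB
    C ↦ D
    D ↦ AAB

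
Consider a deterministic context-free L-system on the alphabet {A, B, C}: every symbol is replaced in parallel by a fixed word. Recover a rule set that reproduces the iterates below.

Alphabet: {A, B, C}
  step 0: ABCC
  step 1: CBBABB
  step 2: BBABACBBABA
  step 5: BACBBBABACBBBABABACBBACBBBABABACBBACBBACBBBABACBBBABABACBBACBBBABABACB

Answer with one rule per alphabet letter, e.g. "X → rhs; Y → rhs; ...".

A->CB, B->BA, C->B

  step 1 ⇒ step 2: CBBABB ⇒ B·BA·BA·CB·BA·BA
    A ↦ CB
    B ↦ BA
    C ↦ B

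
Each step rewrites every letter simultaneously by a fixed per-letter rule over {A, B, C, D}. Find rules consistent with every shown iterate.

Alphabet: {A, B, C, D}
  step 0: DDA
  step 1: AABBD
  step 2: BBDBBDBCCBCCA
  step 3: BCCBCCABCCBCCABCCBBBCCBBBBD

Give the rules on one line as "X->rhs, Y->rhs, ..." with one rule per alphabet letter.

  step 2 ⇒ step 3: BBDBBDBCCBCCA ⇒ BCC·BCC·A·BCC·BCC·A·BCC·B·B·BCC·B·B·BBD
    A ↦ BBD
    B ↦ BCC
    C ↦ B
    D ↦ A

A->BBD, B->BCC, C->B, D->A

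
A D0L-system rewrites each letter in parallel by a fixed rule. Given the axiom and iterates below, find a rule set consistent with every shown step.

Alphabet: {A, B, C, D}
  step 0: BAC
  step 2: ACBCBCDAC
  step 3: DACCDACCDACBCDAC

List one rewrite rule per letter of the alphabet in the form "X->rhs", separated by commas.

A->D, B->CD, C->AC, D->BC

  step 2 ⇒ step 3: ACBCBCDAC ⇒ D·AC·CD·AC·CD·AC·BC·D·AC
    A ↦ D
    B ↦ CD
    C ↦ AC
    D ↦ BC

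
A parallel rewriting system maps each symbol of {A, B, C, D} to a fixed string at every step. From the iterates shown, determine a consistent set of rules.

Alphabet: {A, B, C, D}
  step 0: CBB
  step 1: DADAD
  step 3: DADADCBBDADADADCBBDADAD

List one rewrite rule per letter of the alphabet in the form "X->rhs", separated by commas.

  step 0 ⇒ step 1: CBB ⇒ D·AD·AD
    B ↦ AD
    C ↦ D
    A ↦ BDA  (constrained at step 1)
    D ↦ CB  (constrained at step 1)

A->BDA, B->AD, C->D, D->CB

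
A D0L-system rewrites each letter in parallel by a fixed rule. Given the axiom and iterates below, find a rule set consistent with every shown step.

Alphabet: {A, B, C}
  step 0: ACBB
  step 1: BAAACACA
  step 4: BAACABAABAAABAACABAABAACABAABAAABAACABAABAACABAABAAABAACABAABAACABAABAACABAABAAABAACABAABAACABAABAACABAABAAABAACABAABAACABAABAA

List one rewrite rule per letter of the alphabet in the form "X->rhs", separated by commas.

  step 0 ⇒ step 1: ACBB ⇒ BAA·A·CA·CA
    A ↦ BAA
    B ↦ CA
    C ↦ A

A->BAA, B->CA, C->A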